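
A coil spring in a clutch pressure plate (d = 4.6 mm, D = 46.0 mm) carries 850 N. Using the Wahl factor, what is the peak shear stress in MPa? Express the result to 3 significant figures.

1170 MPa

Spring index C = D/d = 46.0/4.6 = 10.0000
K_W = (4C−1)/(4C−4) + 0.615/C = 39.000/36.000 + 0.0615 = 1.1448
τ₀ = 8FD/(πd³) = 8·850·46.0/(π·4.6³) = 312800/305.79 = 1022.9 MPa
τ_max = K·τ₀ = 1.1448 × 1022.9 = 1171.1 MPa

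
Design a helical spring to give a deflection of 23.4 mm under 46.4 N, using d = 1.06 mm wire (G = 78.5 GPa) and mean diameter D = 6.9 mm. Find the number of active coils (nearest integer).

Required rate k = F/δ = 46.4/23.4 = 1.9829 N/mm
N_a = Gd⁴/(8D³k) = (78.5×10³ × 1.06⁴)/(8 × 6.9³ × 1.9829)
    = 99104.4 / 5211.22 = 19.02 → 19 coils

19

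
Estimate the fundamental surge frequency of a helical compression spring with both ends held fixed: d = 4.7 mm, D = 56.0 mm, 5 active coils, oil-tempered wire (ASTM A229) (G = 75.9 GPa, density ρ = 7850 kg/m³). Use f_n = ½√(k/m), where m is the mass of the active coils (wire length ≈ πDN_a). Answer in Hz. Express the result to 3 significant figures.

k = Gd⁴/(8D³N_a) = (75.9×10³)(4.7⁴)/(8·56.0³·5) = 5.2724 N/mm = 5272.4 N/m
Wire length L = πDN_a = π·56.0·5 = 879.65 mm
m = ρ·(πd²/4)·L = 7850 × 17.349×10⁻⁶ m² × 0.87965 m = 0.1198 kg
f_n = ½√(k/m) = 0.5·√(5272.4/0.1198) = 0.5·√(44009) = 104.89 Hz

105 Hz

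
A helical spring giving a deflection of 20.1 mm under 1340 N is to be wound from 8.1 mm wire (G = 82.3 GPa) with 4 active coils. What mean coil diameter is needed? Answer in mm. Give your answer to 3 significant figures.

Required rate k = F/δ = 1340/20.1 = 66.667 N/mm
D = (Gd⁴/(8N_a·k))^(1/3) = (82.3×10³·8.1⁴/(8·4·66.667))^(1/3)
  = (166066)^(1/3) = 54.9659 mm

55.0 mm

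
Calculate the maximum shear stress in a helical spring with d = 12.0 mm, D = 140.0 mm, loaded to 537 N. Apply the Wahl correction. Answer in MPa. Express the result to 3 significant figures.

Spring index C = D/d = 140.0/12.0 = 11.6667
K_W = (4C−1)/(4C−4) + 0.615/C = 45.667/42.667 + 0.0527 = 1.1230
τ₀ = 8FD/(πd³) = 8·537·140.0/(π·12.0³) = 601440/5428.7 = 110.79 MPa
τ_max = K·τ₀ = 1.1230 × 110.79 = 124.42 MPa

124 MPa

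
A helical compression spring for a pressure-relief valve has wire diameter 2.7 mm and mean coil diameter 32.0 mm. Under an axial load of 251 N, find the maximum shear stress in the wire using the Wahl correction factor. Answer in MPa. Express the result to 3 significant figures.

Spring index C = D/d = 32.0/2.7 = 11.8519
K_W = (4C−1)/(4C−4) + 0.615/C = 46.407/43.407 + 0.0519 = 1.1210
τ₀ = 8FD/(πd³) = 8·251·32.0/(π·2.7³) = 64256/61.836 = 1039.1 MPa
τ_max = K·τ₀ = 1.1210 × 1039.1 = 1164.9 MPa

1160 MPa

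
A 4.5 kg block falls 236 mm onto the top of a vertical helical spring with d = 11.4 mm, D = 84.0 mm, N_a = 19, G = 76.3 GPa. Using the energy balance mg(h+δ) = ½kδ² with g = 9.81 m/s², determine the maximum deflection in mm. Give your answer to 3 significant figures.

41.4 mm

k = Gd⁴/(8D³N_a) = (76.3×10³)(11.4⁴)/(8·84.0³·19) = 14.304 N/mm
W = mg = 4.5 × 9.81 = 44.145 N
½kδ² − Wδ − Wh = 0 → δ = (W + √(W² + 2kWh))/k
δ = (44.145 + √(1948.8 + 298048))/14.304 = (44.145 + 547.72)/14.304 = 41.377 mm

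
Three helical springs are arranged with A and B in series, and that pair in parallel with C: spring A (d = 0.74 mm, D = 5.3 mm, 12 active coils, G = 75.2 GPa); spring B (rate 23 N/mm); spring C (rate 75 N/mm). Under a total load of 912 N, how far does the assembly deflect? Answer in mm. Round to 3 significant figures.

11.9 mm

k_A = Gd⁴/(8D³N_a) = (75.2×10³)(0.74⁴)/(8·5.3³·12) = 1.5778 N/mm
Springs A,B series: k_AB = 1/(1/1.5778+1/23) = 1.4765 N/mm; parallel with C: k_eq = 1.4765+75 = 76.476 N/mm
δ = F/k_eq = 912/76.476 = 11.925 mm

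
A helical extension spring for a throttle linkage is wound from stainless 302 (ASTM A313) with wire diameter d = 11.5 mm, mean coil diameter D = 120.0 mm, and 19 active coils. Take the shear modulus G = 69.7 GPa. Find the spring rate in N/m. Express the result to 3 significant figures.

4640 N/m

k = Gd⁴/(8D³N_a) = (69.7×10³ × 11.5⁴) / (8 × 120.0³ × 19)
  = 1.21906e+09 / 2.62656e+08 = 4.6413 N/mm = 4641.3 N/m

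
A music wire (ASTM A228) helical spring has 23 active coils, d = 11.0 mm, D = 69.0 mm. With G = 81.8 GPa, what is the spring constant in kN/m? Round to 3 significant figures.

19.8 kN/m

k = Gd⁴/(8D³N_a) = (81.8×10³ × 11.0⁴) / (8 × 69.0³ × 23)
  = 1.19763e+09 / 6.04457e+07 = 19.813 N/mm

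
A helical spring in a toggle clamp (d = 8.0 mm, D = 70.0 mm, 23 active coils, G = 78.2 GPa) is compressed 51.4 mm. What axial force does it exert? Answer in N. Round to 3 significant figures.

k = Gd⁴/(8D³N_a) = (78.2×10³)(8.0⁴)/(8·70.0³·23) = 5.0752 N/mm
F = k·δ = 5.0752 × 51.4 = 260.87 N

261 N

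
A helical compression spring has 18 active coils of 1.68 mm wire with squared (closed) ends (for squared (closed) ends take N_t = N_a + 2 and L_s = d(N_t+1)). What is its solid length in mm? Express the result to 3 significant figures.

35.3 mm

squared (closed) ends: N_t = N_a + 2 = 18 + 2 = 20
L_s = d·(N_t+1) = 1.68 × 21 = 35.28 mm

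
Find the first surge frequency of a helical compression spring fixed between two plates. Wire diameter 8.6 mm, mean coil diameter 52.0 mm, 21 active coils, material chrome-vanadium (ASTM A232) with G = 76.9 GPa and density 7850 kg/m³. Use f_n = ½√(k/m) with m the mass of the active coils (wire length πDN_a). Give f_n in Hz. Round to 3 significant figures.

k = Gd⁴/(8D³N_a) = (76.9×10³)(8.6⁴)/(8·52.0³·21) = 17.807 N/mm = 17807 N/m
Wire length L = πDN_a = π·52.0·21 = 3430.6 mm
m = ρ·(πd²/4)·L = 7850 × 58.088×10⁻⁶ m² × 3.4306 m = 1.5643 kg
f_n = ½√(k/m) = 0.5·√(17807/1.5643) = 0.5·√(11383) = 53.347 Hz

53.3 Hz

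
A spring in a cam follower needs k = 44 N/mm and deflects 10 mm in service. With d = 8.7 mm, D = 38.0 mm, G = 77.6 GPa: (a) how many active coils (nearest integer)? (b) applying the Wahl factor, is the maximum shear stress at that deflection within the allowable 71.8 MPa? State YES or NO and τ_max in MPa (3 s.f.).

(a) 23 coils; (b) NO, τ_max = 88.2 MPa

N_a = Gd⁴/(8D³k) = (77.6×10³)(8.7⁴)/(8·38.0³·44) = 23.02 → N_a = 23
Actual rate k = Gd⁴/(8D³·23) = 44.032 N/mm
Working load F = kδ = 44.032·10 = 440.32 N
C = 38.0/8.7 = 4.3678; K_W = (4C−1)/(4C−4)+0.615/C = 1.3635
τ_max = K_W·8FD/(πd³) = 1.3635·64.705 = 88.225 MPa
τ_max > 71.8 MPa → exceeds allowable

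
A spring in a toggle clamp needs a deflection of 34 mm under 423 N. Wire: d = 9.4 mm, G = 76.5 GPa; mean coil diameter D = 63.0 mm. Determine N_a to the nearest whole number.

Required rate k = F/δ = 423/34 = 12.441 N/mm
N_a = Gd⁴/(8D³k) = (76.5×10³ × 9.4⁴)/(8 × 63.0³ × 12.441)
    = 5.97273e+08 / 2.4887e+07 = 24 → 24 coils

24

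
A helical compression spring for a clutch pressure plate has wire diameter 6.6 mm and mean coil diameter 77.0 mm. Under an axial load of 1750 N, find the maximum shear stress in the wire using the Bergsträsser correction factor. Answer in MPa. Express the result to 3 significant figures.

Spring index C = D/d = 77.0/6.6 = 11.6667
K_B = (4C+2)/(4C−3) = 48.667/43.667 = 1.1145
τ₀ = 8FD/(πd³) = 8·1750·77.0/(π·6.6³) = 1.078e+06/903.2 = 1193.5 MPa
τ_max = K·τ₀ = 1.1145 × 1193.5 = 1330.2 MPa

1330 MPa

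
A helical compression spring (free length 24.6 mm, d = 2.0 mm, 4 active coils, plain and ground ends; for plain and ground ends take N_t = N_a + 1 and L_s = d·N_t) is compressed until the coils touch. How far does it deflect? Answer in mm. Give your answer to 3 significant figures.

N_t = 5; L_s = 2.0·5 = 10 mm
δ_solid = L₀ − L_s = 24.6 − 10 = 14.6 mm

14.6 mm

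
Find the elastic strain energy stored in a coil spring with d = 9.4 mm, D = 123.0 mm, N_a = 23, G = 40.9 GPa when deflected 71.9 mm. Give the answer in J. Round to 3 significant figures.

k = Gd⁴/(8D³N_a) = (40.9×10³)(9.4⁴)/(8·123.0³·23) = 0.93261 N/mm
U = ½kδ² = 0.5 × 0.93261 × 71.9² = 2410.6 N·mm = 2.4106 J

2.41 J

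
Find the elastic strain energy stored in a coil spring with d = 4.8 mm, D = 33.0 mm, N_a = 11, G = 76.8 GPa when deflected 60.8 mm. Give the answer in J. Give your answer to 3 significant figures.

23.8 J

k = Gd⁴/(8D³N_a) = (76.8×10³)(4.8⁴)/(8·33.0³·11) = 12.891 N/mm
U = ½kδ² = 0.5 × 12.891 × 60.8² = 23828 N·mm = 23.828 J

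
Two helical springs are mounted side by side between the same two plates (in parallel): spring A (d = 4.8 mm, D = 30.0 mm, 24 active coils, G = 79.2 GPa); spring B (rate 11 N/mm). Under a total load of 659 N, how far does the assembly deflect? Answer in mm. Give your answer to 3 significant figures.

k_A = Gd⁴/(8D³N_a) = (79.2×10³)(4.8⁴)/(8·30.0³·24) = 8.1101 N/mm
Parallel: k_eq = 8.1101 + 11 = 19.11 N/mm
δ = F/k_eq = 659/19.11 = 34.484 mm

34.5 mm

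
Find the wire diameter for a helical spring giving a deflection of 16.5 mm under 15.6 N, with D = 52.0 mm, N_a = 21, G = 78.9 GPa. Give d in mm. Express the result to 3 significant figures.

Required rate k = F/δ = 15.6/16.5 = 0.94545 N/mm
d = (8D³N_a·k / G)^(1/4) = (8·52.0³·21·0.94545 / (78.9×10³))^0.25
  = (283.06)^0.25 = 4.1018 mm

4.10 mm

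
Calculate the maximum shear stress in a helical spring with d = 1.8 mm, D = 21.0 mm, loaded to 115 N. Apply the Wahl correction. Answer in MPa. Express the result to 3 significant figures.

Spring index C = D/d = 21.0/1.8 = 11.6667
K_W = (4C−1)/(4C−4) + 0.615/C = 45.667/42.667 + 0.0527 = 1.1230
τ₀ = 8FD/(πd³) = 8·115·21.0/(π·1.8³) = 19320/18.322 = 1054.5 MPa
τ_max = K·τ₀ = 1.1230 × 1054.5 = 1184.2 MPa

1180 MPa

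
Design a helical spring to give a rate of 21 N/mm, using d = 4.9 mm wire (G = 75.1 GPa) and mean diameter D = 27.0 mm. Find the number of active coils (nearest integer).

13

N_a = Gd⁴/(8D³k) = (75.1×10³ × 4.9⁴)/(8 × 27.0³ × 21)
    = 4.32937e+07 / 3.30674e+06 = 13.09 → 13 coils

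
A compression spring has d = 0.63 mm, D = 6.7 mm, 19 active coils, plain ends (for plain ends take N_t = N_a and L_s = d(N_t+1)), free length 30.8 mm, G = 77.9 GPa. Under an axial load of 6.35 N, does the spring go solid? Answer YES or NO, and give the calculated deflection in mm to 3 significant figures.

YES, δ = 23.7 mm

k = Gd⁴/(8D³N_a) = (77.9×10³)(0.63⁴)/(8·6.7³·19) = 0.26843 N/mm
N_t = 19; L_s = 0.63·20 = 12.6 mm; δ_solid = L₀ − L_s = 30.8 − 12.6 = 18.2 mm
δ = F/k = 6.35/0.26843 = 23.656 mm
δ ≥ δ_solid → spring goes solid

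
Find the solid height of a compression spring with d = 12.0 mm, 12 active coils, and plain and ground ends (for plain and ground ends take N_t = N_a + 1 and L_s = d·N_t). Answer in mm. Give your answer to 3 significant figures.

156 mm

plain and ground ends: N_t = N_a + 1 = 12 + 1 = 13
L_s = d·N_t = 12.0 × 13 = 156 mm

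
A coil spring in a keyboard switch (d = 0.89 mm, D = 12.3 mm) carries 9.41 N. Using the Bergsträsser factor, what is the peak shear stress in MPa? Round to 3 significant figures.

458 MPa

Spring index C = D/d = 12.3/0.89 = 13.8202
K_B = (4C+2)/(4C−3) = 57.281/52.281 = 1.0956
τ₀ = 8FD/(πd³) = 8·9.41·12.3/(π·0.89³) = 925.944/2.2147 = 418.09 MPa
τ_max = K·τ₀ = 1.0956 × 418.09 = 458.07 MPa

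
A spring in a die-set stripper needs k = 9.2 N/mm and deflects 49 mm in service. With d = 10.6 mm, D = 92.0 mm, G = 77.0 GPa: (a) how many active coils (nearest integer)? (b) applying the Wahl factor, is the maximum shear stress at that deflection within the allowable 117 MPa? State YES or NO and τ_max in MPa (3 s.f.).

N_a = Gd⁴/(8D³k) = (77.0×10³)(10.6⁴)/(8·92.0³·9.2) = 16.96 → N_a = 17
Actual rate k = Gd⁴/(8D³·17) = 9.1793 N/mm
Working load F = kδ = 9.1793·49 = 449.79 N
C = 92.0/10.6 = 8.6792; K_W = (4C−1)/(4C−4)+0.615/C = 1.1685
τ_max = K_W·8FD/(πd³) = 1.1685·88.475 = 103.38 MPa
τ_max ≤ 117 MPa → acceptable

(a) 17 coils; (b) YES, τ_max = 103 MPa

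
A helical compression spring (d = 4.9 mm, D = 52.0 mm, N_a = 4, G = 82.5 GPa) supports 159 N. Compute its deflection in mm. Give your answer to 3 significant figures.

15.0 mm

k = Gd⁴/(8D³N_a) = (82.5×10³)(4.9⁴)/(8·52.0³·4) = 10.57 N/mm
δ = F/k = 159 / 10.57 = 15.042 mm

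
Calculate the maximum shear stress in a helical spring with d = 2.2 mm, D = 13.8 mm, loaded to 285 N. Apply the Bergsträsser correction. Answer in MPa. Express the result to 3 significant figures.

1150 MPa

Spring index C = D/d = 13.8/2.2 = 6.2727
K_B = (4C+2)/(4C−3) = 27.091/22.091 = 1.2263
τ₀ = 8FD/(πd³) = 8·285·13.8/(π·2.2³) = 31464/33.452 = 940.58 MPa
τ_max = K·τ₀ = 1.2263 × 940.58 = 1153.5 MPa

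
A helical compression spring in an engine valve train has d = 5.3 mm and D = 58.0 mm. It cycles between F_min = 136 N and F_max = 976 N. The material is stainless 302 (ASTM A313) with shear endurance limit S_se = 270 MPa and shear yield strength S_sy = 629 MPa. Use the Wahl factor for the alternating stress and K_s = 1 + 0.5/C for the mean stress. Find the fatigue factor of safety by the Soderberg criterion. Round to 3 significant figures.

0.375

C = D/d = 58.0/5.3 = 10.9434; K_W = (4C−1)/(4C−4)+0.615/C = 1.1316; K_s = 1+0.5/C = 1.0457
F_a = (F_max−F_min)/2 = 420 N; F_m = (F_max+F_min)/2 = 556 N
τ_a = K_W·8F_aD/(πd³) = 1.1316 × 416.67 = 471.51 MPa
τ_m = K_s·8F_mD/(πd³) = 1.0457 × 551.59 = 576.79 MPa
Soderberg: 1/n_f = τ_a/S_se + τ_m/S_sy = 471.51/270 + 576.79/629 = 1.74634 + 0.91700 = 2.6633
n_f = 1/2.6633 = 0.3755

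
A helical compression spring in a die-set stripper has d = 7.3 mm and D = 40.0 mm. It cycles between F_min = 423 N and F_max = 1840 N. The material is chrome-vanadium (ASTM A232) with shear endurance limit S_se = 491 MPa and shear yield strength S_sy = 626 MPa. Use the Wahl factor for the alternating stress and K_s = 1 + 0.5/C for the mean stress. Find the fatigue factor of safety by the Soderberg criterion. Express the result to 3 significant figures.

1.00

C = D/d = 40.0/7.3 = 5.4795; K_W = (4C−1)/(4C−4)+0.615/C = 1.2797; K_s = 1+0.5/C = 1.0913
F_a = (F_max−F_min)/2 = 708.5 N; F_m = (F_max+F_min)/2 = 1131.5 N
τ_a = K_W·8F_aD/(πd³) = 1.2797 × 185.51 = 237.39 MPa
τ_m = K_s·8F_mD/(πd³) = 1.0913 × 296.27 = 323.3 MPa
Soderberg: 1/n_f = τ_a/S_se + τ_m/S_sy = 237.39/491 + 323.3/626 = 0.48349 + 0.51646 = 0.99995
n_f = 1/0.99995 = 1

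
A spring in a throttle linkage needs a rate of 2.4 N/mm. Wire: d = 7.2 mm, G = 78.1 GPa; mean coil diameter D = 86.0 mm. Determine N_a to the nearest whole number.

N_a = Gd⁴/(8D³k) = (78.1×10³ × 7.2⁴)/(8 × 86.0³ × 2.4)
    = 2.09885e+08 / 1.22123e+07 = 17.19 → 17 coils

17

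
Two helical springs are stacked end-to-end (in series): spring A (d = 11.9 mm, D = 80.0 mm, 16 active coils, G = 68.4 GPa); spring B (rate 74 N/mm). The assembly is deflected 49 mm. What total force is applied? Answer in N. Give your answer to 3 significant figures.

k_A = Gd⁴/(8D³N_a) = (68.4×10³)(11.9⁴)/(8·80.0³·16) = 20.93 N/mm
Series: 1/k_eq = 1/20.93 + 1/74 = 0.061292; k_eq = 16.315 N/mm
F = k_eq·δ = 16.315·49 = 799.45 N

799 N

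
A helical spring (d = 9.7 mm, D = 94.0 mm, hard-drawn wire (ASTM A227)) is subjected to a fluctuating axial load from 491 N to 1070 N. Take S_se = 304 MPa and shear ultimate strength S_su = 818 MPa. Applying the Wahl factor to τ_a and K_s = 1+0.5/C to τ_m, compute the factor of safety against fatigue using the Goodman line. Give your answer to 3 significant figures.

1.82

C = D/d = 94.0/9.7 = 9.6907; K_W = (4C−1)/(4C−4)+0.615/C = 1.1498; K_s = 1+0.5/C = 1.0516
F_a = (F_max−F_min)/2 = 289.5 N; F_m = (F_max+F_min)/2 = 780.5 N
τ_a = K_W·8F_aD/(πd³) = 1.1498 × 75.928 = 87.299 MPa
τ_m = K_s·8F_mD/(πd³) = 1.0516 × 204.7 = 215.27 MPa
Goodman: 1/n_f = τ_a/S_se + τ_m/S_su = 87.299/304 + 215.27/818 = 0.28717 + 0.26316 = 0.55033
n_f = 1/0.55033 = 1.817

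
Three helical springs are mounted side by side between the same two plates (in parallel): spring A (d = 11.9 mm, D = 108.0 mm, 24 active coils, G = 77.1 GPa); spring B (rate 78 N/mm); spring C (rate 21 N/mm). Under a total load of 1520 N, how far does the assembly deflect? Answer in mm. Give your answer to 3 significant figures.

k_A = Gd⁴/(8D³N_a) = (77.1×10³)(11.9⁴)/(8·108.0³·24) = 6.3925 N/mm
Parallel: k_eq = 6.3925 + 78 + 21 = 105.39 N/mm
δ = F/k_eq = 1520/105.39 = 14.422 mm

14.4 mm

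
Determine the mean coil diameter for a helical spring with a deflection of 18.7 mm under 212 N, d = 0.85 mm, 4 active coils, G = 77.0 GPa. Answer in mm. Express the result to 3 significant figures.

4.80 mm

Required rate k = F/δ = 212/18.7 = 11.337 N/mm
D = (Gd⁴/(8N_a·k))^(1/3) = (77.0×10³·0.85⁴/(8·4·11.337))^(1/3)
  = (110.796)^(1/3) = 4.8029 mm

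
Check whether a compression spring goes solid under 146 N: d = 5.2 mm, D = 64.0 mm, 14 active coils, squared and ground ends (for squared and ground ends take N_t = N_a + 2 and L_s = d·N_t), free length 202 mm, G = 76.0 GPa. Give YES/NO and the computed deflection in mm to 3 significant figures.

k = Gd⁴/(8D³N_a) = (76.0×10³)(5.2⁴)/(8·64.0³·14) = 1.8926 N/mm
N_t = 16; L_s = 5.2·16 = 83.2 mm; δ_solid = L₀ − L_s = 202 − 83.2 = 118.8 mm
δ = F/k = 146/1.8926 = 77.141 mm
δ < δ_solid → spring does not go solid

NO, δ = 77.1 mm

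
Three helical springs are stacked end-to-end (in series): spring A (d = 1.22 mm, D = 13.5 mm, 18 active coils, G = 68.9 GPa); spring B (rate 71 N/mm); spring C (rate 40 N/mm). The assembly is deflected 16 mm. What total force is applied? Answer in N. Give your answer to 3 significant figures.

6.78 N

k_A = Gd⁴/(8D³N_a) = (68.9×10³)(1.22⁴)/(8·13.5³·18) = 0.43082 N/mm
Series: 1/k_eq = 1/0.43082 + 1/71 + 1/40 = 2.3602; k_eq = 0.42368 N/mm
F = k_eq·δ = 0.42368·16 = 6.779 N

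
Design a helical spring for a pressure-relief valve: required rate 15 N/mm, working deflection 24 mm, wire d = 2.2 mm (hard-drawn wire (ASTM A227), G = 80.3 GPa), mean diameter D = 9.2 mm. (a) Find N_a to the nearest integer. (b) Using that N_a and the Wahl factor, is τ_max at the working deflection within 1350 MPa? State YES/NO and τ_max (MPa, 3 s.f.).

N_a = Gd⁴/(8D³k) = (80.3×10³)(2.2⁴)/(8·9.2³·15) = 20.13 → N_a = 20
Actual rate k = Gd⁴/(8D³·20) = 15.098 N/mm
Working load F = kδ = 15.098·24 = 362.35 N
C = 9.2/2.2 = 4.1818; K_W = (4C−1)/(4C−4)+0.615/C = 1.3828
τ_max = K_W·8FD/(πd³) = 1.3828·797.25 = 1102.4 MPa
τ_max ≤ 1350 MPa → acceptable

(a) 20 coils; (b) YES, τ_max = 1100 MPa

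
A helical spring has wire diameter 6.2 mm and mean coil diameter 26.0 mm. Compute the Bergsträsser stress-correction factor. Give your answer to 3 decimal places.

C = D/d = 26.0/6.2 = 4.1935
K_B = (4C+2)/(4C−3) = 18.774/13.774 = 1.3630

1.363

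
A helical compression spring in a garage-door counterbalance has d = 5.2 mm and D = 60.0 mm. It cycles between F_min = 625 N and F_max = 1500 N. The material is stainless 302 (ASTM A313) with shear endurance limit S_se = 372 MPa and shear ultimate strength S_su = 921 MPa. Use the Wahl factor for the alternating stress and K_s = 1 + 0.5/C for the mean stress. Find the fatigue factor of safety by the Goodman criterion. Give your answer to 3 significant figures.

C = D/d = 60.0/5.2 = 11.5385; K_W = (4C−1)/(4C−4)+0.615/C = 1.1245; K_s = 1+0.5/C = 1.0433
F_a = (F_max−F_min)/2 = 437.5 N; F_m = (F_max+F_min)/2 = 1062.5 N
τ_a = K_W·8F_aD/(πd³) = 1.1245 × 475.4 = 534.57 MPa
τ_m = K_s·8F_mD/(πd³) = 1.0433 × 1154.5 = 1204.6 MPa
Goodman: 1/n_f = τ_a/S_se + τ_m/S_su = 534.57/372 + 1204.6/921 = 1.43702 + 1.30790 = 2.7449
n_f = 1/2.7449 = 0.3643

0.364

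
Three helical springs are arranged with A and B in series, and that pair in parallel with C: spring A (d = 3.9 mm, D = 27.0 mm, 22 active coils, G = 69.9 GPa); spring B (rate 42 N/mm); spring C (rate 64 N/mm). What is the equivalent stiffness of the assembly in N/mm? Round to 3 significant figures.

68.2 N/mm

k_A = Gd⁴/(8D³N_a) = (69.9×10³)(3.9⁴)/(8·27.0³·22) = 4.668 N/mm
Springs A,B series: k_AB = 1/(1/4.668+1/42) = 4.2011 N/mm; parallel with C: k_eq = 4.2011+64 = 68.201 N/mm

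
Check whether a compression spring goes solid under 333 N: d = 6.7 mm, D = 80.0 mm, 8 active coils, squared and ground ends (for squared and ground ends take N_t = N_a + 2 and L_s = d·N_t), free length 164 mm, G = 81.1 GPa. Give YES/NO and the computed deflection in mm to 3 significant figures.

NO, δ = 66.8 mm

k = Gd⁴/(8D³N_a) = (81.1×10³)(6.7⁴)/(8·80.0³·8) = 4.9874 N/mm
N_t = 10; L_s = 6.7·10 = 67 mm; δ_solid = L₀ − L_s = 164 − 67 = 97 mm
δ = F/k = 333/4.9874 = 66.769 mm
δ < δ_solid → spring does not go solid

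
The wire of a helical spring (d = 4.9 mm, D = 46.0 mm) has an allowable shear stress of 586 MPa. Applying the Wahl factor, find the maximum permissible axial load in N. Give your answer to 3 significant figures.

510 N

C = D/d = 46.0/4.9 = 9.3878
K_W = (4C−1)/(4C−4) + 0.615/C = 36.551/33.551 + 0.0655 = 1.1549
τ_max = K·8FD/(πd³) → F_max = τ_allow·πd³/(8DK)
F_max = 586·π·4.9³/(8·46.0·1.1549) = 2.1659e+05/425.01 = 509.6 N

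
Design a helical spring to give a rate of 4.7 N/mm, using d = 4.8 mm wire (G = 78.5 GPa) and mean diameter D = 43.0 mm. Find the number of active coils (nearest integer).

14

N_a = Gd⁴/(8D³k) = (78.5×10³ × 4.8⁴)/(8 × 43.0³ × 4.7)
    = 4.16711e+07 / 2.98946e+06 = 13.94 → 14 coils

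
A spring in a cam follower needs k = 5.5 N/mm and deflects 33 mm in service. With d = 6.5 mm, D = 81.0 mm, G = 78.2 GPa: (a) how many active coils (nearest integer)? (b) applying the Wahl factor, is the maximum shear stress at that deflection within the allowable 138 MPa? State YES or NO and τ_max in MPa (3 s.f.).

(a) 6 coils; (b) NO, τ_max = 151 MPa

N_a = Gd⁴/(8D³k) = (78.2×10³)(6.5⁴)/(8·81.0³·5.5) = 5.97 → N_a = 6
Actual rate k = Gd⁴/(8D³·6) = 5.4722 N/mm
Working load F = kδ = 5.4722·33 = 180.58 N
C = 81.0/6.5 = 12.4615; K_W = (4C−1)/(4C−4)+0.615/C = 1.1148
τ_max = K_W·8FD/(πd³) = 1.1148·135.63 = 151.2 MPa
τ_max > 138 MPa → exceeds allowable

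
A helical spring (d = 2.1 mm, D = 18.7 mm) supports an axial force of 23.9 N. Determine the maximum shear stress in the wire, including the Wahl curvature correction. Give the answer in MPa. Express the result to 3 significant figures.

143 MPa

Spring index C = D/d = 18.7/2.1 = 8.9048
K_W = (4C−1)/(4C−4) + 0.615/C = 34.619/31.619 + 0.0691 = 1.1639
τ₀ = 8FD/(πd³) = 8·23.9·18.7/(π·2.1³) = 3575.44/29.094 = 122.89 MPa
τ_max = K·τ₀ = 1.1639 × 122.89 = 143.04 MPa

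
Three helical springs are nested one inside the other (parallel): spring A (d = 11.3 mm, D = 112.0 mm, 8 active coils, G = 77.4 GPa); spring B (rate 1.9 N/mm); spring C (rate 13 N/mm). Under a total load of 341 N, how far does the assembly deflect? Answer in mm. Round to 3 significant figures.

11.8 mm

k_A = Gd⁴/(8D³N_a) = (77.4×10³)(11.3⁴)/(8·112.0³·8) = 14.035 N/mm
Parallel: k_eq = 14.035 + 1.9 + 13 = 28.935 N/mm
δ = F/k_eq = 341/28.935 = 11.785 mm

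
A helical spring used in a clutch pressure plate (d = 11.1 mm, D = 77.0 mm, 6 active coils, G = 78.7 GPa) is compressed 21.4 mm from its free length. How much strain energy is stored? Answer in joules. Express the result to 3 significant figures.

k = Gd⁴/(8D³N_a) = (78.7×10³)(11.1⁴)/(8·77.0³·6) = 54.52 N/mm
U = ½kδ² = 0.5 × 54.52 × 21.4² = 12484 N·mm = 12.484 J

12.5 J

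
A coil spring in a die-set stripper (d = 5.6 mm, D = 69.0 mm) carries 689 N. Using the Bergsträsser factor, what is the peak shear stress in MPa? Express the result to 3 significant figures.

Spring index C = D/d = 69.0/5.6 = 12.3214
K_B = (4C+2)/(4C−3) = 51.286/46.286 = 1.1080
τ₀ = 8FD/(πd³) = 8·689·69.0/(π·5.6³) = 380328/551.71 = 689.36 MPa
τ_max = K·τ₀ = 1.1080 × 689.36 = 763.82 MPa

764 MPa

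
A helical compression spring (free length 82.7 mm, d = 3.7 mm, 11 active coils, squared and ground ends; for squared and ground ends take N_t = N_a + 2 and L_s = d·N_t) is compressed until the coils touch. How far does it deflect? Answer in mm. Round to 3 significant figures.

N_t = 13; L_s = 3.7·13 = 48.1 mm
δ_solid = L₀ − L_s = 82.7 − 48.1 = 34.6 mm

34.6 mm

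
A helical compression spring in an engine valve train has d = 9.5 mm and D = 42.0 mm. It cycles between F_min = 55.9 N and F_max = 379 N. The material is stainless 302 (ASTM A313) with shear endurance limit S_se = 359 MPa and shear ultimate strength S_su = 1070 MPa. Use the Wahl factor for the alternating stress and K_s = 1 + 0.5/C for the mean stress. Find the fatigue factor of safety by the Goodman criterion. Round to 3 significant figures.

9.57

C = D/d = 42.0/9.5 = 4.4211; K_W = (4C−1)/(4C−4)+0.615/C = 1.3583; K_s = 1+0.5/C = 1.1131
F_a = (F_max−F_min)/2 = 161.55 N; F_m = (F_max+F_min)/2 = 217.45 N
τ_a = K_W·8F_aD/(πd³) = 1.3583 × 20.152 = 27.374 MPa
τ_m = K_s·8F_mD/(πd³) = 1.1131 × 27.126 = 30.193 MPa
Goodman: 1/n_f = τ_a/S_se + τ_m/S_su = 27.374/359 + 30.193/1070 = 0.07625 + 0.02822 = 0.10447
n_f = 1/0.10447 = 9.572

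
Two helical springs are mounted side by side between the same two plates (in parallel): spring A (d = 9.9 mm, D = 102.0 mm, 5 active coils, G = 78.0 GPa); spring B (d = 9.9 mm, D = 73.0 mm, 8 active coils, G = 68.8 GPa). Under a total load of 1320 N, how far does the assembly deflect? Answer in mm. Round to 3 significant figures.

29.9 mm

k_A = Gd⁴/(8D³N_a) = (78.0×10³)(9.9⁴)/(8·102.0³·5) = 17.651 N/mm
k_B = Gd⁴/(8D³N_a) = (68.8×10³)(9.9⁴)/(8·73.0³·8) = 26.545 N/mm
Parallel: k_eq = 17.651 + 26.545 = 44.196 N/mm
δ = F/k_eq = 1320/44.196 = 29.867 mm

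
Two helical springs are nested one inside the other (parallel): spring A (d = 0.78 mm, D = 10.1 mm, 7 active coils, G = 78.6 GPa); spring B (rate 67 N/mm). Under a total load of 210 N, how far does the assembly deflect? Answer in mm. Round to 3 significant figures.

k_A = Gd⁴/(8D³N_a) = (78.6×10³)(0.78⁴)/(8·10.1³·7) = 0.50425 N/mm
Parallel: k_eq = 0.50425 + 67 = 67.504 N/mm
δ = F/k_eq = 210/67.504 = 3.1109 mm

3.11 mm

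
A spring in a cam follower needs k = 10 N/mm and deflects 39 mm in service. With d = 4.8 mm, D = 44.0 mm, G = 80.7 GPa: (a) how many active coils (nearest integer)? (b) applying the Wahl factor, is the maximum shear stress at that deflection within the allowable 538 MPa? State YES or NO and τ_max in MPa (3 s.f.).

(a) 6 coils; (b) YES, τ_max = 480 MPa

N_a = Gd⁴/(8D³k) = (80.7×10³)(4.8⁴)/(8·44.0³·10) = 6.286 → N_a = 6
Actual rate k = Gd⁴/(8D³·6) = 10.477 N/mm
Working load F = kδ = 10.477·39 = 408.61 N
C = 44.0/4.8 = 9.1667; K_W = (4C−1)/(4C−4)+0.615/C = 1.1589
τ_max = K_W·8FD/(πd³) = 1.1589·413.97 = 479.77 MPa
τ_max ≤ 538 MPa → acceptable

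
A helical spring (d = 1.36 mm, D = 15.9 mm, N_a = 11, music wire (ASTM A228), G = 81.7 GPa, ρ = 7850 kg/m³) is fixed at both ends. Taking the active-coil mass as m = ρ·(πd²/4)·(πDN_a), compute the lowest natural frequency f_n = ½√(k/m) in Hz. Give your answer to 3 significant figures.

178 Hz

k = Gd⁴/(8D³N_a) = (81.7×10³)(1.36⁴)/(8·15.9³·11) = 0.79014 N/mm = 790.14 N/m
Wire length L = πDN_a = π·15.9·11 = 549.46 mm
m = ρ·(πd²/4)·L = 7850 × 1.4527×10⁻⁶ m² × 0.54946 m = 0.0062658 kg
f_n = ½√(k/m) = 0.5·√(790.14/0.0062658) = 0.5·√(1.261e+05) = 177.56 Hz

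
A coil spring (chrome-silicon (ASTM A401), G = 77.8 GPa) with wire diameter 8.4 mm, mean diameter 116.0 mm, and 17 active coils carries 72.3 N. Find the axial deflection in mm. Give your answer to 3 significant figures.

k = Gd⁴/(8D³N_a) = (77.8×10³)(8.4⁴)/(8·116.0³·17) = 1.8247 N/mm
δ = F/k = 72.3 / 1.8247 = 39.624 mm

39.6 mm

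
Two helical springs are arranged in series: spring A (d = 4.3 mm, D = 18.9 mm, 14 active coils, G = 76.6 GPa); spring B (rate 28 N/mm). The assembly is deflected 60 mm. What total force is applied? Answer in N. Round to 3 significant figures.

929 N

k_A = Gd⁴/(8D³N_a) = (76.6×10³)(4.3⁴)/(8·18.9³·14) = 34.634 N/mm
Series: 1/k_eq = 1/34.634 + 1/28 = 0.064588; k_eq = 15.483 N/mm
F = k_eq·δ = 15.483·60 = 928.97 N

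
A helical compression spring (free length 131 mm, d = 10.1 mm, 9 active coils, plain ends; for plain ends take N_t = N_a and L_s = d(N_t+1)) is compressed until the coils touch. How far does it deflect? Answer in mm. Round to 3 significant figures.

N_t = 9; L_s = 10.1·10 = 101 mm
δ_solid = L₀ − L_s = 131 − 101 = 30 mm

30.0 mm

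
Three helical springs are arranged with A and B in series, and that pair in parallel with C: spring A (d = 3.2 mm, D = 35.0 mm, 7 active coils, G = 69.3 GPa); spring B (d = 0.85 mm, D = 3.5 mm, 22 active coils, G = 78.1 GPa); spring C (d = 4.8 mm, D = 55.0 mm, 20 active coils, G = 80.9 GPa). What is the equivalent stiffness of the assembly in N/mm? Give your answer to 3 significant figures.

3.55 N/mm

k_A = Gd⁴/(8D³N_a) = (69.3×10³)(3.2⁴)/(8·35.0³·7) = 3.0265 N/mm
k_B = Gd⁴/(8D³N_a) = (78.1×10³)(0.85⁴)/(8·3.5³·22) = 5.4027 N/mm
k_C = Gd⁴/(8D³N_a) = (80.9×10³)(4.8⁴)/(8·55.0³·20) = 1.6133 N/mm
Springs A,B series: k_AB = 1/(1/3.0265+1/5.4027) = 1.9398 N/mm; parallel with C: k_eq = 1.9398+1.6133 = 3.5531 N/mm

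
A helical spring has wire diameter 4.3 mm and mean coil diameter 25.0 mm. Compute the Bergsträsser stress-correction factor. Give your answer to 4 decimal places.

1.2468

C = D/d = 25.0/4.3 = 5.8140
K_B = (4C+2)/(4C−3) = 25.256/20.256 = 1.2468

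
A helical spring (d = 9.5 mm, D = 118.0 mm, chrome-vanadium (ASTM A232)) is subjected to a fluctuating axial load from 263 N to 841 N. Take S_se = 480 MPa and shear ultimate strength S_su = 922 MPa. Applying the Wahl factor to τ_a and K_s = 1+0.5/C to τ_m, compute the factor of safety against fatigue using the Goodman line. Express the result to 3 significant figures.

C = D/d = 118.0/9.5 = 12.4211; K_W = (4C−1)/(4C−4)+0.615/C = 1.1152; K_s = 1+0.5/C = 1.0403
F_a = (F_max−F_min)/2 = 289 N; F_m = (F_max+F_min)/2 = 552 N
τ_a = K_W·8F_aD/(πd³) = 1.1152 × 101.29 = 112.95 MPa
τ_m = K_s·8F_mD/(πd³) = 1.0403 × 193.46 = 201.25 MPa
Goodman: 1/n_f = τ_a/S_se + τ_m/S_su = 112.95/480 + 201.25/922 = 0.23532 + 0.21827 = 0.45359
n_f = 1/0.45359 = 2.205

2.20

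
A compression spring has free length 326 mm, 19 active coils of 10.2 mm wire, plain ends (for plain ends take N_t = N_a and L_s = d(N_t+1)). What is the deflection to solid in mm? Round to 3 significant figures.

122 mm

N_t = 19; L_s = 10.2·20 = 204 mm
δ_solid = L₀ − L_s = 326 − 204 = 122 mm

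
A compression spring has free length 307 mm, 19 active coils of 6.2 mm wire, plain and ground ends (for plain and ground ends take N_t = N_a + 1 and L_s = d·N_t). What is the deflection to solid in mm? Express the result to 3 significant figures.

183 mm

N_t = 20; L_s = 6.2·20 = 124 mm
δ_solid = L₀ − L_s = 307 − 124 = 183 mm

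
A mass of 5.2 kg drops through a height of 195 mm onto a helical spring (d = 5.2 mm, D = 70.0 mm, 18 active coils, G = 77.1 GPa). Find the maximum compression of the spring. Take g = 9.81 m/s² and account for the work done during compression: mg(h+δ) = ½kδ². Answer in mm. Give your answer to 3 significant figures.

184 mm

k = Gd⁴/(8D³N_a) = (77.1×10³)(5.2⁴)/(8·70.0³·18) = 1.1413 N/mm
W = mg = 5.2 × 9.81 = 51.012 N
½kδ² − Wδ − Wh = 0 → δ = (W + √(W² + 2kWh))/k
δ = (51.012 + √(2602.2 + 22706.4))/1.1413 = (51.012 + 159.09)/1.1413 = 184.08 mm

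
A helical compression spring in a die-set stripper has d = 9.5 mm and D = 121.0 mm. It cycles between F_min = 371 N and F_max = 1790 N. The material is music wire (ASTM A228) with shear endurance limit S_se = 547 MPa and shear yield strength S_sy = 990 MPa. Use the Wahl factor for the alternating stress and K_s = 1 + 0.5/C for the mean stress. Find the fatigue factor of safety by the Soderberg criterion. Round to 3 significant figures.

1.08

C = D/d = 121.0/9.5 = 12.7368; K_W = (4C−1)/(4C−4)+0.615/C = 1.1122; K_s = 1+0.5/C = 1.0393
F_a = (F_max−F_min)/2 = 709.5 N; F_m = (F_max+F_min)/2 = 1080.5 N
τ_a = K_W·8F_aD/(πd³) = 1.1122 × 254.98 = 283.59 MPa
τ_m = K_s·8F_mD/(πd³) = 1.0393 × 388.31 = 403.55 MPa
Soderberg: 1/n_f = τ_a/S_se + τ_m/S_sy = 283.59/547 + 403.55/990 = 0.51844 + 0.40763 = 0.92607
n_f = 1/0.92607 = 1.08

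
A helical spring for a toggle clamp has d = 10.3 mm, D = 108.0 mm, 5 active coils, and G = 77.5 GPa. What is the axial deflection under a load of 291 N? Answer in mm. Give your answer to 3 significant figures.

k = Gd⁴/(8D³N_a) = (77.5×10³)(10.3⁴)/(8·108.0³·5) = 17.311 N/mm
δ = F/k = 291 / 17.311 = 16.81 mm

16.8 mm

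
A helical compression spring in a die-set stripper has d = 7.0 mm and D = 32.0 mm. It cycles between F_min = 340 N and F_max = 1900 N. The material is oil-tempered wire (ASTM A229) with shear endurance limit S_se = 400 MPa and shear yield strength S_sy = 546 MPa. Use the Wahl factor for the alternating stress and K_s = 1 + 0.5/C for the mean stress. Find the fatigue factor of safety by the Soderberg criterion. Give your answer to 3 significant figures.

0.859

C = D/d = 32.0/7.0 = 4.5714; K_W = (4C−1)/(4C−4)+0.615/C = 1.3445; K_s = 1+0.5/C = 1.1094
F_a = (F_max−F_min)/2 = 780 N; F_m = (F_max+F_min)/2 = 1120 N
τ_a = K_W·8F_aD/(πd³) = 1.3445 × 185.31 = 249.15 MPa
τ_m = K_s·8F_mD/(πd³) = 1.1094 × 266.08 = 295.18 MPa
Soderberg: 1/n_f = τ_a/S_se + τ_m/S_sy = 249.15/400 + 295.18/546 = 0.62288 + 0.54063 = 1.1635
n_f = 1/1.1635 = 0.8595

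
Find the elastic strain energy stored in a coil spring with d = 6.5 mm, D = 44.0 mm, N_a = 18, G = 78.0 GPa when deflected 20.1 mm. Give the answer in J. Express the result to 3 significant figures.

2.29 J

k = Gd⁴/(8D³N_a) = (78.0×10³)(6.5⁴)/(8·44.0³·18) = 11.351 N/mm
U = ½kδ² = 0.5 × 11.351 × 20.1² = 2292.9 N·mm = 2.2929 J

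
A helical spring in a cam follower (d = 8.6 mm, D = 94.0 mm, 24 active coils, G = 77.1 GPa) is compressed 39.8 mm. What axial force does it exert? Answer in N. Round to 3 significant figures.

k = Gd⁴/(8D³N_a) = (77.1×10³)(8.6⁴)/(8·94.0³·24) = 2.6446 N/mm
F = k·δ = 2.6446 × 39.8 = 105.26 N

105 N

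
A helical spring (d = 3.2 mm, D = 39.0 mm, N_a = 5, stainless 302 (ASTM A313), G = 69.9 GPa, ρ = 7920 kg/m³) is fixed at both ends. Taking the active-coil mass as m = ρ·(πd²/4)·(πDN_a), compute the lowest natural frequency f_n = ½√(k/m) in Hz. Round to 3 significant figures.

k = Gd⁴/(8D³N_a) = (69.9×10³)(3.2⁴)/(8·39.0³·5) = 3.089 N/mm = 3089 N/m
Wire length L = πDN_a = π·39.0·5 = 612.61 mm
m = ρ·(πd²/4)·L = 7920 × 8.0425×10⁻⁶ m² × 0.61261 m = 0.039021 kg
f_n = ½√(k/m) = 0.5·√(3089/0.039021) = 0.5·√(79163) = 140.68 Hz

141 Hz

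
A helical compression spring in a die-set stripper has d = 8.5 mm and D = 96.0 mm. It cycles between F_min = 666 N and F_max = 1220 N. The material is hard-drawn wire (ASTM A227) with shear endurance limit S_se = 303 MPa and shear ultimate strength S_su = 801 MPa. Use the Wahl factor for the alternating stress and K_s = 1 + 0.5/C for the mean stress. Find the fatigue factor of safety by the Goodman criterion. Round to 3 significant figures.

1.11

C = D/d = 96.0/8.5 = 11.2941; K_W = (4C−1)/(4C−4)+0.615/C = 1.1273; K_s = 1+0.5/C = 1.0443
F_a = (F_max−F_min)/2 = 277 N; F_m = (F_max+F_min)/2 = 943 N
τ_a = K_W·8F_aD/(πd³) = 1.1273 × 110.26 = 124.3 MPa
τ_m = K_s·8F_mD/(πd³) = 1.0443 × 375.38 = 391.99 MPa
Goodman: 1/n_f = τ_a/S_se + τ_m/S_su = 124.3/303 + 391.99/801 = 0.41024 + 0.48938 = 0.89962
n_f = 1/0.89962 = 1.112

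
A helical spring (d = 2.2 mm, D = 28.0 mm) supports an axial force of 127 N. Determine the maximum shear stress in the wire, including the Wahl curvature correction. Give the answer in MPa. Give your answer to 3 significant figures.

Spring index C = D/d = 28.0/2.2 = 12.7273
K_W = (4C−1)/(4C−4) + 0.615/C = 49.909/46.909 + 0.0483 = 1.1123
τ₀ = 8FD/(πd³) = 8·127·28.0/(π·2.2³) = 28448/33.452 = 850.42 MPa
τ_max = K·τ₀ = 1.1123 × 850.42 = 945.9 MPa

946 MPa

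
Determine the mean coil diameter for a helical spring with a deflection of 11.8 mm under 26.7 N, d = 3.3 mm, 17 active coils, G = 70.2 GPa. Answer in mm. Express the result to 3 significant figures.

Required rate k = F/δ = 26.7/11.8 = 2.2627 N/mm
D = (Gd⁴/(8N_a·k))^(1/3) = (70.2×10³·3.3⁴/(8·17·2.2627))^(1/3)
  = (27053.6)^(1/3) = 30.0198 mm

30.0 mm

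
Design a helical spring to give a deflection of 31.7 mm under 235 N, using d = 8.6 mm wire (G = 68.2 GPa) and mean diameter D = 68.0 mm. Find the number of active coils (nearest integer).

Required rate k = F/δ = 235/31.7 = 7.4132 N/mm
N_a = Gd⁴/(8D³k) = (68.2×10³ × 8.6⁴)/(8 × 68.0³ × 7.4132)
    = 3.7306e+08 / 1.86477e+07 = 20.01 → 20 coils

20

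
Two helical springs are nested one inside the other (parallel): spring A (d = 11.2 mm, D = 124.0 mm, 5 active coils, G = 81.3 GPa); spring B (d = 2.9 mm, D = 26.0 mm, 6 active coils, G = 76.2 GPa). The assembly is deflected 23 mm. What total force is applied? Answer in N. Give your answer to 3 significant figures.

k_A = Gd⁴/(8D³N_a) = (81.3×10³)(11.2⁴)/(8·124.0³·5) = 16.774 N/mm
k_B = Gd⁴/(8D³N_a) = (76.2×10³)(2.9⁴)/(8·26.0³·6) = 6.3883 N/mm
Parallel: k_eq = 16.774 + 6.3883 = 23.162 N/mm
F = k_eq·δ = 23.162·23 = 532.73 N

533 N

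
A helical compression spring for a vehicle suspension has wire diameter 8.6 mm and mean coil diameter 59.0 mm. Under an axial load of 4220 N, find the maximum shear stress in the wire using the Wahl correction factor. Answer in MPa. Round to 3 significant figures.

1210 MPa

Spring index C = D/d = 59.0/8.6 = 6.8605
K_W = (4C−1)/(4C−4) + 0.615/C = 26.442/23.442 + 0.0896 = 1.2176
τ₀ = 8FD/(πd³) = 8·4220·59.0/(π·8.6³) = 1.99184e+06/1998.2 = 996.8 MPa
τ_max = K·τ₀ = 1.2176 × 996.8 = 1213.7 MPa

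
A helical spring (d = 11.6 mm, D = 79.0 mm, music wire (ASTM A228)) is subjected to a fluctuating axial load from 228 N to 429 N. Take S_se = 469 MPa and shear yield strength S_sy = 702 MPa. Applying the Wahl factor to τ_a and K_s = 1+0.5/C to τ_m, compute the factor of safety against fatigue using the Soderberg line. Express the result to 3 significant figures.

C = D/d = 79.0/11.6 = 6.8103; K_W = (4C−1)/(4C−4)+0.615/C = 1.2194; K_s = 1+0.5/C = 1.0734
F_a = (F_max−F_min)/2 = 100.5 N; F_m = (F_max+F_min)/2 = 328.5 N
τ_a = K_W·8F_aD/(πd³) = 1.2194 × 12.953 = 15.794 MPa
τ_m = K_s·8F_mD/(πd³) = 1.0734 × 42.338 = 45.446 MPa
Soderberg: 1/n_f = τ_a/S_se + τ_m/S_sy = 15.794/469 + 45.446/702 = 0.03368 + 0.06474 = 0.098415
n_f = 1/0.098415 = 10.16

10.2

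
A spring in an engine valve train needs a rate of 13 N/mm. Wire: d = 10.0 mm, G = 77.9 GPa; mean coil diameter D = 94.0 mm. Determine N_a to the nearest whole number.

9

N_a = Gd⁴/(8D³k) = (77.9×10³ × 10.0⁴)/(8 × 94.0³ × 13)
    = 7.79e+08 / 8.63807e+07 = 9.018 → 9 coils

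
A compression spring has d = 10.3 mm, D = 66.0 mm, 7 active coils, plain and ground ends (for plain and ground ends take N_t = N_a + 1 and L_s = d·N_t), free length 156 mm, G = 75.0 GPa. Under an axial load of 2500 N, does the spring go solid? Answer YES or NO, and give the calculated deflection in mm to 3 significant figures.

k = Gd⁴/(8D³N_a) = (75.0×10³)(10.3⁴)/(8·66.0³·7) = 52.431 N/mm
N_t = 8; L_s = 10.3·8 = 82.4 mm; δ_solid = L₀ − L_s = 156 − 82.4 = 73.6 mm
δ = F/k = 2500/52.431 = 47.681 mm
δ < δ_solid → spring does not go solid

NO, δ = 47.7 mm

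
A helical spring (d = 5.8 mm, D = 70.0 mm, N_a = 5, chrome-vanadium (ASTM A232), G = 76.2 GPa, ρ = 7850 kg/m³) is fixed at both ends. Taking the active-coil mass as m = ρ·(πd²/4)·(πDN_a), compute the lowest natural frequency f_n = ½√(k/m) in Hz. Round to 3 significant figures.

83.0 Hz

k = Gd⁴/(8D³N_a) = (76.2×10³)(5.8⁴)/(8·70.0³·5) = 6.2851 N/mm = 6285.1 N/m
Wire length L = πDN_a = π·70.0·5 = 1099.6 mm
m = ρ·(πd²/4)·L = 7850 × 26.421×10⁻⁶ m² × 1.0996 m = 0.22805 kg
f_n = ½√(k/m) = 0.5·√(6285.1/0.22805) = 0.5·√(27560) = 83.006 Hz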